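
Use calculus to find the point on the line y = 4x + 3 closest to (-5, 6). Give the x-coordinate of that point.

7/17

Minimize D(x)^2 = (x + 5)^2 + (4x - 3)^2.
d/dx[D^2] = 2(x + 5) + 2·4·(4x - 3) = 0 ⇒ x = 7/17.
Then y = 79/17 and the distance is √(529/17) ≈ 5.5783.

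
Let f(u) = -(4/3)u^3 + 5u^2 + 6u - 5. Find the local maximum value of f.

22

Critical points: f'(u) = -4u^2 + 10u + 6 vanishes at u = -1/2, 3.
Second-derivative test with f''(u) = -8u + 10: f''(-1/2) = 14 > 0 ⇒ local minimum; f''(3) = -14 < 0 ⇒ local maximum.
The local maximum is f(3) = 22.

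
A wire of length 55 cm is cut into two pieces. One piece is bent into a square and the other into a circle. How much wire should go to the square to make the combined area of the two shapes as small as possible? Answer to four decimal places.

30.8055

Let x be the length used for the square. Square side x/4; circle radius (55−x)/(2π).
A(x) = (x/4)² + π·((55−x)/(2π))² = x²/16 + (55−x)²/(4π) for 0 ≤ x ≤ 55. A'(x) = x/8 − (55−x)/(2π) = 0 gives x = 4·55/(π+4) ≈ 30.8055.
A'' = 1/8 + 1/(2π) > 0, so this gives the minimum combined area; x ≈ 30.8055 cm to the square.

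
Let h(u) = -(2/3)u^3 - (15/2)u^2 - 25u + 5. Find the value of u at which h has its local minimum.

h'(u) = -2u^2 - 15u - 25. Setting h'(u) = 0 gives u ∈ {-5, -5/2}.
h''(u) = -4u - 15. h''(-5) = 5 > 0 ⇒ local minimum; h''(-5/2) = -5 < 0 ⇒ local maximum.
So the local minimum value is h(-5) = 155/6.

-5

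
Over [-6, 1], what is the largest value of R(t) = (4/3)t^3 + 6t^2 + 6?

R'(t) = 4t^2 + 12t, which vanishes at t = -3 and t = 0.
Evaluating at the critical points and endpoints: R(-6) = -66; R(-3) = 24; R(0) = 6; R(1) = 40/3.
So the maximum is R(-3) = 24.

24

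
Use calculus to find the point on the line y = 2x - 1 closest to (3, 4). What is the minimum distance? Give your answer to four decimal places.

Minimize D(x)^2 = (x - 3)^2 + (2x - 5)^2.
d/dx[D^2] = 2(x - 3) + 2·2·(2x - 5) = 0 ⇒ x = 13/5.
Then y = 21/5 and the distance is √(1/5) ≈ 0.4472.

0.4472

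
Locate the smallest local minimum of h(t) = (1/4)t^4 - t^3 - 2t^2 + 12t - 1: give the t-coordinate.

-2

Critical points: h'(t) = t^3 - 3t^2 - 4t + 12 vanishes at t = -2, 2, 3.
Since h''(t) = 3t^2 - 6t - 4, we get h''(-2) = 20 > 0 ⇒ local minimum; h''(2) = -4 < 0 ⇒ local maximum; h''(3) = 5 > 0 ⇒ local minimum.
So the smallest local minimum value is h(-2) = -21.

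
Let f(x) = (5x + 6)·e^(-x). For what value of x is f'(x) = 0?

Differentiating with the product rule gives f'(x) = (-5x - 1)·e^(-x). Since e^(-x) > 0, the only critical point is x = -1/5.
f''(-1/5) has the same sign as -5 < 0, so this is a local maximum.
f(-1/5) = (5)·e^(1/5) ≈ 6.1070.

-1/5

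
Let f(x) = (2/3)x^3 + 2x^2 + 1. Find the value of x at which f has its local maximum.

-2

Critical points: f'(x) = 2x^2 + 4x vanishes at x = -2, 0.
f''(x) = 4x + 4. f''(-2) = -4 < 0 ⇒ local maximum; f''(0) = 4 > 0 ⇒ local minimum.
Thus f has its local maximum at x = -2, with value 11/3.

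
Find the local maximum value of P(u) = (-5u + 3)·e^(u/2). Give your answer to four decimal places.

4.9659

Differentiating with the product rule gives P'(u) = (-(5/2)u - 7/2)·e^(u/2). Since e^(u/2) > 0, the only critical point is u = -7/5.
P''(-7/5) has the same sign as -5/2 < 0, so this is a local maximum.
P(-7/5) = (10)·e^(-7/10) ≈ 4.9659.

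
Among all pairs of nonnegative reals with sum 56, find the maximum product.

784

With x + y = 56, the product is P(x) = x(56 − x).
P'(x) = 56 − 2x = 0 gives x = 28; P'' = −2 < 0, so this is the maximum.
P = 28·28 = 784.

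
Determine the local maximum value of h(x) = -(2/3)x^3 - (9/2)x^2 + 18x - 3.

93/8

Critical points: h'(x) = -2x^2 - 9x + 18 vanishes at x = -6, 3/2.
Second-derivative test with h''(x) = -4x - 9: h''(-6) = 15 > 0 ⇒ local minimum; h''(3/2) = -15 < 0 ⇒ local maximum.
So the local maximum value is h(3/2) = 93/8.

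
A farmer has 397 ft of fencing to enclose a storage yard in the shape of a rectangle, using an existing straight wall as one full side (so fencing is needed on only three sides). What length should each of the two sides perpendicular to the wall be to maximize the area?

Let the sides perpendicular to the wall have length x and the parallel side y, so 2x + y = 397 and the area is A = xy = x(397 − 2x).
A'(x) = 397 − 4x = 0 gives x = 397/4, and A''(x) = −4 < 0 confirms a maximum.
Then y = 397 − 2·397/4 = 397/2 and A = 157609/8.

397/4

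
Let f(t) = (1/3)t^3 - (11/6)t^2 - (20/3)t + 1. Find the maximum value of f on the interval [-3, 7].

f'(t) = t^2 - (11/3)t - 20/3, which vanishes at t = -4/3 and t = 5.
Compare values at every candidate in [-3, 7]: f(-3) = -9/2, f(-4/3) = 473/81, f(5) = -73/2, f(7) = -127/6.
Hence the absolute maximum is 473/81 at t = -4/3.

473/81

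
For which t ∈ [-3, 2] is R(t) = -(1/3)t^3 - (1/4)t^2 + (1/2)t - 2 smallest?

2

Differentiating, R'(t) = -t^2 - (1/2)t + 1/2; which vanishes at t = -1 and t = 1/2.
Candidates: R(-3) = 13/4,  R(-1) = -29/12,  R(1/2) = -89/48,  R(2) = -14/3.
The minimum over the interval is -14/3, attained at t = 2.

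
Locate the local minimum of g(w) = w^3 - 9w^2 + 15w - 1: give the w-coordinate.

g'(w) = 3w^2 - 18w + 15 = 0 at w = 1, 5.
Since g''(w) = 6w - 18, we get g''(1) = -12 < 0 ⇒ local maximum; g''(5) = 12 > 0 ⇒ local minimum.
Thus g has its local minimum at w = 5, with value -26.

5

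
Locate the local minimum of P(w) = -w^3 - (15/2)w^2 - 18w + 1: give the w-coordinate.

-3

Critical points: P'(w) = -3w^2 - 15w - 18 vanishes at w = -3, -2.
P''(w) = -6w - 15. P''(-3) = 3 > 0 ⇒ local minimum; P''(-2) = -3 < 0 ⇒ local maximum.
Thus P has its local minimum at w = -3, with value 29/2.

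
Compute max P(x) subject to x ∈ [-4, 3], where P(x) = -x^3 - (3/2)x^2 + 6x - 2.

P'(x) = -3x^2 - 3x + 6, which vanishes at x = -2 and x = 1.
Compare values at every candidate in [-4, 3]: P(-4) = 14; P(-2) = -12; P(1) = 3/2; P(3) = -49/2.
The maximum over the interval is 14, attained at x = -4.

14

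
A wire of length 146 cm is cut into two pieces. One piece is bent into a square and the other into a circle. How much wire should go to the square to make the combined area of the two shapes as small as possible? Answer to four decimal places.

81.7745

Let x be the length used for the square. Square side x/4; circle radius (146−x)/(2π).
A(x) = (x/4)² + π·((146−x)/(2π))² = x²/16 + (146−x)²/(4π) for 0 ≤ x ≤ 146. A'(x) = x/8 − (146−x)/(2π) = 0 gives x = 4·146/(π+4) ≈ 81.7745.
A'' = 1/8 + 1/(2π) > 0, so this gives the minimum combined area; x ≈ 81.7745 cm to the square.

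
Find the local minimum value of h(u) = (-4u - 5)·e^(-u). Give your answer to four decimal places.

h'(u) = (-4)·e^(-u) + (-4u - 5)·(-1)·e^(-u) = (4u + 1)·e^(-u). Since e^(-u) > 0, the only critical point is u = -1/4.
h''(-1/4) has the same sign as 4 > 0, so this is a local minimum.
h(-1/4) = (-4)·e^(1/4) ≈ -5.1361.

-5.1361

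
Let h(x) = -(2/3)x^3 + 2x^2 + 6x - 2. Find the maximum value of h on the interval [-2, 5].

16

h'(x) = -2x^2 + 4x + 6, which vanishes at x = -1 and x = 3.
Candidates: h(-2) = -2/3; h(-1) = -16/3; h(3) = 16; h(5) = -16/3.
Hence the absolute maximum is 16 at x = 3.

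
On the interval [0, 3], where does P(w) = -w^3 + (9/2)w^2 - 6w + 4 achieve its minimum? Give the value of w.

Differentiating, P'(w) = -3w^2 + 9w - 6; which vanishes at w = 1 and w = 2.
Evaluating at the critical points and endpoints: P(0) = 4, P(1) = 3/2, P(2) = 2, P(3) = -1/2.
Hence the absolute minimum is -1/2 at w = 3.

3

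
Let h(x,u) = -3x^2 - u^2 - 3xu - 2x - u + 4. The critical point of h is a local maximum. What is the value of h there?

∂h/∂x = -6x - 3u - 2 = 0 and ∂h/∂u = -3x - 2u - 1 = 0, so (x, u) = (-1/3, 0).
The Hessian has h_{xx} = -6, h_{uu} = -2, h_{xu} = -3, giving D = 3 > 0 with h_{xx} < 0, so the point is a local maximum.
h(-1/3, 0) = 13/3.

13/3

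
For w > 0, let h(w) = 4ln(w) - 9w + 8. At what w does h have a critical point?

4/9

h'(w) = 4/w − 9 = 0 gives w = 4/9.
h''(w) = -4/w², which is negative for w > 0, so this is a local maximum.
h(4/9) = 4·ln(4/9) - 4 + 8 ≈ 0.7563.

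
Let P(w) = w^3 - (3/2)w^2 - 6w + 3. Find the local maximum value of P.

Critical points: P'(w) = 3w^2 - 3w - 6 vanishes at w = -1, 2.
Second-derivative test with P''(w) = 6w - 3: P''(-1) = -9 < 0 ⇒ local maximum; P''(2) = 9 > 0 ⇒ local minimum.
The local maximum is P(-1) = 13/2.

13/2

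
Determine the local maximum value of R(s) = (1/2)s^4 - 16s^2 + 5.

Critical points: R'(s) = 2s^3 - 32s vanishes at s = -4, 0, 4.
R''(s) = 6s^2 - 32. R''(-4) = 64 > 0 ⇒ local minimum; R''(0) = -32 < 0 ⇒ local maximum; R''(4) = 64 > 0 ⇒ local minimum.
Thus R has its local maximum at s = 0, with value 5.

5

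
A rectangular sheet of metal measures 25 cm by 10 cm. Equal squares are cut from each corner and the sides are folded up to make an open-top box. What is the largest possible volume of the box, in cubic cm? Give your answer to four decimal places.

253.7920

With cut size x, the volume is V(x) = x(25 − 2x)(10 − 2x) for 0 < x < 5.
V'(x) = 12x^2 − 140x + 250. Setting V'(x) = 0 gives x ≈ 2.2009 (the root in (0, 5)).
V''(x) = 24x − 140 is negative there, so this is the maximum; V ≈ 253.7920.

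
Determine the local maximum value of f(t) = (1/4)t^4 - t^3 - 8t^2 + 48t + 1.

265/4

f'(t) = t^3 - 3t^2 - 16t + 48. Setting f'(t) = 0 gives t ∈ {-4, 3, 4}.
Since f''(t) = 3t^2 - 6t - 16, we get f''(-4) = 56 > 0 ⇒ local minimum; f''(3) = -7 < 0 ⇒ local maximum; f''(4) = 8 > 0 ⇒ local minimum.
So the local maximum value is f(3) = 265/4.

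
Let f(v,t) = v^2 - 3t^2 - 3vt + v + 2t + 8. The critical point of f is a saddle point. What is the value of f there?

∂f/∂v = 2v - 3t + 1 = 0 and ∂f/∂t = -3v - 6t + 2 = 0, so (v, t) = (0, 1/3).
The Hessian has f_{vv} = 2, f_{tt} = -6, f_{vt} = -3, giving D = -21 < 0, so the point is a saddle point.
f(0, 1/3) = 25/3.

25/3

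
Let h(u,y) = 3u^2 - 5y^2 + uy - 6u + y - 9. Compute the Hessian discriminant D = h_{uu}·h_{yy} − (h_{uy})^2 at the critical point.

-61

∂h/∂u = 6u + y - 6 = 0 and ∂h/∂y = u - 10y + 1 = 0, so (u, y) = (59/61, 12/61).
The Hessian has h_{uu} = 6, h_{yy} = -10, h_{uy} = 1, giving D = -61 < 0, so the point is a saddle point.
D = (6)·(-10) − (1)^2 = -61.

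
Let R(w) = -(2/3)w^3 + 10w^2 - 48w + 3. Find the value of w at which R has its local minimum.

4

Critical points: R'(w) = -2w^2 + 20w - 48 vanishes at w = 4, 6.
Second-derivative test with R''(w) = -4w + 20: R''(4) = 4 > 0 ⇒ local minimum; R''(6) = -4 < 0 ⇒ local maximum.
Thus R has its local minimum at w = 4, with value -215/3.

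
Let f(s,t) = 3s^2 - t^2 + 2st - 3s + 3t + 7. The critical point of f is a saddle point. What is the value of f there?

37/4

∂f/∂s = 6s + 2t - 3 = 0 and ∂f/∂t = 2s - 2t + 3 = 0, so (s, t) = (0, 3/2).
The Hessian has f_{ss} = 6, f_{tt} = -2, f_{st} = 2, giving D = -16 < 0, so the point is a saddle point.
f(0, 3/2) = 37/4.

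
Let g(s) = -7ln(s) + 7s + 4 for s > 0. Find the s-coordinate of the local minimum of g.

g'(s) = -7/s + 7 = 0 gives s = 1.
g''(s) = 7/s², which is positive for s > 0, so this is a local minimum.
g(1) = -7·ln(1) + 7 + 4 ≈ 11.0000.

1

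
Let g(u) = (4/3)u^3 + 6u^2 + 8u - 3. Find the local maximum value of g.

Critical points: g'(u) = 4u^2 + 12u + 8 vanishes at u = -2, -1.
Since g''(u) = 8u + 12, we get g''(-2) = -4 < 0 ⇒ local maximum; g''(-1) = 4 > 0 ⇒ local minimum.
Thus g has its local maximum at u = -2, with value -17/3.

-17/3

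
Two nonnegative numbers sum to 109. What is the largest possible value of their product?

With x + y = 109, the product is P(x) = x(109 − x).
P'(x) = 109 − 2x = 0 gives x = 109/2; P'' = −2 < 0, so this is the maximum.
P = 109/2·109/2 = 11881/4.

11881/4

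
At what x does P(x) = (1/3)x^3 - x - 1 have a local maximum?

P'(x) = x^2 - 1. Setting P'(x) = 0 gives x ∈ {-1, 1}.
Second-derivative test with P''(x) = 2x: P''(-1) = -2 < 0 ⇒ local maximum; P''(1) = 2 > 0 ⇒ local minimum.
Thus P has its local maximum at x = -1, with value -1/3.

-1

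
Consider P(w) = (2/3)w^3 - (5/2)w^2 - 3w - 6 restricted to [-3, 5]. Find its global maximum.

-1/6

Differentiating, P'(w) = 2w^2 - 5w - 3; which vanishes at w = -1/2 and w = 3.
Candidates: P(-3) = -75/2, P(-1/2) = -125/24, P(3) = -39/2, P(5) = -1/6.
So the maximum is P(5) = -1/6.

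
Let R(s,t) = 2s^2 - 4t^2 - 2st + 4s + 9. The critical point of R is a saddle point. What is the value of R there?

∂R/∂s = 4s - 2t + 4 = 0 and ∂R/∂t = -2s - 8t = 0, so (s, t) = (-8/9, 2/9).
The Hessian has R_{ss} = 4, R_{tt} = -8, R_{st} = -2, giving D = -36 < 0, so the point is a saddle point.
R(-8/9, 2/9) = 65/9.

65/9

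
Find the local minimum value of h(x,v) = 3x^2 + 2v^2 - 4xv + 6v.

∂h/∂x = 6x - 4v = 0 and ∂h/∂v = -4x + 4v + 6 = 0, so (x, v) = (-3, -9/2).
The Hessian has h_{xx} = 6, h_{vv} = 4, h_{xv} = -4, giving D = 8 > 0 with h_{xx} > 0, so the point is a local minimum.
h(-3, -9/2) = -27/2.

-27/2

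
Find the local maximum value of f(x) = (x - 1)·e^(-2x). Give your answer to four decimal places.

Differentiating with the product rule gives f'(x) = (-2x + 3)·e^(-2x). Since e^(-2x) > 0, the only critical point is x = 3/2.
f''(3/2) has the same sign as -2 < 0, so this is a local maximum.
f(3/2) = (1/2)·e^(-3) ≈ 0.0249.

0.0249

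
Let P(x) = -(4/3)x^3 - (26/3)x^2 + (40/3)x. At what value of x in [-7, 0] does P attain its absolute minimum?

-5

P'(x) = -4x^2 - (52/3)x + 40/3, whose only zero in [-7, 0] is x = -5.
Compare values at every candidate in [-7, 0]: P(-7) = -182/3,  P(-5) = -350/3,  P(0) = 0.
So the minimum is P(-5) = -350/3.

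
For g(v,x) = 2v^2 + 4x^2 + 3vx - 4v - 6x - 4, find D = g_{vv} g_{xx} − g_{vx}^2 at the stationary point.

23

∂g/∂v = 4v + 3x - 4 = 0 and ∂g/∂x = 3v + 8x - 6 = 0, so (v, x) = (14/23, 12/23).
The Hessian has g_{vv} = 4, g_{xx} = 8, g_{vx} = 3, giving D = 23 > 0 with g_{vv} > 0, so the point is a local minimum.
D = (4)·(8) − (3)^2 = 23.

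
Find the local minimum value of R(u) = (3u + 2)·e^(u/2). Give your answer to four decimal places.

By the product rule, R'(u) = ((3/2)u + 4)·e^(u/2). Since e^(u/2) > 0, the only critical point is u = -8/3.
R''(-8/3) has the same sign as 3/2 > 0, so this is a local minimum.
R(-8/3) = (-6)·e^(-4/3) ≈ -1.5816.

-1.5816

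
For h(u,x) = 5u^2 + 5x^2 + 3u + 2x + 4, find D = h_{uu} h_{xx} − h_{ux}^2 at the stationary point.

∂h/∂u = 10u + 3 = 0 and ∂h/∂x = 10x + 2 = 0, so (u, x) = (-3/10, -1/5).
The Hessian has h_{uu} = 10, h_{xx} = 10, h_{ux} = 0, giving D = 100 > 0 with h_{uu} > 0, so the point is a local minimum.
D = (10)·(10) − (0)^2 = 100.

100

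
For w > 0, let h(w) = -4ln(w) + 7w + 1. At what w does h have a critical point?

h'(w) = -4/w + 7 = 0 gives w = 4/7.
h''(w) = 4/w², which is positive for w > 0, so this is a local minimum.
h(4/7) = -4·ln(4/7) + 4 + 1 ≈ 7.2385.

4/7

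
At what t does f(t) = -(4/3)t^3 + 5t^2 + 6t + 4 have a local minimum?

-1/2

f'(t) = -4t^2 + 10t + 6 = 0 at t = -1/2, 3.
Second-derivative test with f''(t) = -8t + 10: f''(-1/2) = 14 > 0 ⇒ local minimum; f''(3) = -14 < 0 ⇒ local maximum.
Thus f has its local minimum at t = -1/2, with value 29/12.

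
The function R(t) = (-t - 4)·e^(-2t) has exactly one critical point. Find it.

-7/2

Differentiating with the product rule gives R'(t) = (2t + 7)·e^(-2t). Since e^(-2t) > 0, the only critical point is t = -7/2.
R''(-7/2) has the same sign as 2 > 0, so this is a local minimum.
R(-7/2) = (-1/2)·e^(7) ≈ -548.3166.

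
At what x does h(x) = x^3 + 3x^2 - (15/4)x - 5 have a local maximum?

-5/2

h'(x) = 3x^2 + 6x - 15/4. Setting h'(x) = 0 gives x ∈ {-5/2, 1/2}.
Second-derivative test with h''(x) = 6x + 6: h''(-5/2) = -9 < 0 ⇒ local maximum; h''(1/2) = 9 > 0 ⇒ local minimum.
So the local maximum value is h(-5/2) = 15/2.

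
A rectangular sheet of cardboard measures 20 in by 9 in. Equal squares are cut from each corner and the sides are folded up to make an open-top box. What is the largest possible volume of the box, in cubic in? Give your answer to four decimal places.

160.1168

With cut size x, the volume is V(x) = x(20 − 2x)(9 − 2x) for 0 < x < 4.5.
V'(x) = 12x^2 − 116x + 180. Setting V'(x) = 0 gives x ≈ 1.9418 (the root in (0, 4.5)).
V''(x) = 24x − 116 is negative there, so this is the maximum; V ≈ 160.1168.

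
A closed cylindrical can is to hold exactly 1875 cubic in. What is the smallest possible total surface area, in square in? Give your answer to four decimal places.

With radius r and height h, πr²h = 1875 so h = 1875/(πr²), and S(r) = 2πr² + 2πrh = 2πr² + 2·1875/r.
S'(r) = 4πr − 2·1875/r² = 0 ⇒ r³ = 1875/(2π), so r ≈ 6.6825 and h = 2r ≈ 13.3650.
S''(r) = 4π + 4·1875/r³ > 0, so this is the minimum; S ≈ 841.7479.

841.7479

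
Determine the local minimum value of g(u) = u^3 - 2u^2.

-32/27

Critical points: g'(u) = 3u^2 - 4u vanishes at u = 0, 4/3.
g''(u) = 6u - 4. g''(0) = -4 < 0 ⇒ local maximum; g''(4/3) = 4 > 0 ⇒ local minimum.
So the local minimum value is g(4/3) = -32/27.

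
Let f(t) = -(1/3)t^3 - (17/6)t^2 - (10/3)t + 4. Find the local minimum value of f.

Critical points: f'(t) = -t^2 - (17/3)t - 10/3 vanishes at t = -5, -2/3.
Since f''(t) = -2t - 17/3, we get f''(-5) = 13/3 > 0 ⇒ local minimum; f''(-2/3) = -13/3 < 0 ⇒ local maximum.
Thus f has its local minimum at t = -5, with value -17/2.

-17/2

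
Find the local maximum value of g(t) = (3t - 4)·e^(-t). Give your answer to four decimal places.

g'(t) = 3·e^(-t) + (3t - 4)·(-1)·e^(-t) = (-3t + 7)·e^(-t). Since e^(-t) > 0, the only critical point is t = 7/3.
g''(7/3) has the same sign as -3 < 0, so this is a local maximum.
g(7/3) = (3)·e^(-7/3) ≈ 0.2909.

0.2909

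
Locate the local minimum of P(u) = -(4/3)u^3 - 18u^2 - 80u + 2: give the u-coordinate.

-5

Critical points: P'(u) = -4u^2 - 36u - 80 vanishes at u = -5, -4.
Second-derivative test with P''(u) = -8u - 36: P''(-5) = 4 > 0 ⇒ local minimum; P''(-4) = -4 < 0 ⇒ local maximum.
The local minimum is P(-5) = 356/3.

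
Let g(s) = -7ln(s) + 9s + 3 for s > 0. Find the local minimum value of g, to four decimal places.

g'(s) = -7/s + 9 = 0 gives s = 7/9.
g''(s) = 7/s², which is positive for s > 0, so this is a local minimum.
g(7/9) = -7·ln(7/9) + 7 + 3 ≈ 11.7592.

11.7592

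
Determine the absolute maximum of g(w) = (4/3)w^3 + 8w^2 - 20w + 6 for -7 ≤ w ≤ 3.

418/3

Differentiating, g'(w) = 4w^2 + 16w - 20; which vanishes at w = -5 and w = 1.
Candidates: g(-7) = 242/3, g(-5) = 418/3, g(1) = -14/3, g(3) = 54.
Hence the absolute maximum is 418/3 at w = -5.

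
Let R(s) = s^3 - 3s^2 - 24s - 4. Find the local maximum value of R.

R'(s) = 3s^2 - 6s - 24. Setting R'(s) = 0 gives s ∈ {-2, 4}.
Since R''(s) = 6s - 6, we get R''(-2) = -18 < 0 ⇒ local maximum; R''(4) = 18 > 0 ⇒ local minimum.
Thus R has its local maximum at s = -2, with value 24.

24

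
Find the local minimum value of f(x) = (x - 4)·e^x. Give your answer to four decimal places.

By the product rule, f'(x) = (x - 3)·e^x. Since e^x > 0, the only critical point is x = 3.
f''(3) has the same sign as 1 > 0, so this is a local minimum.
f(3) = (-1)·e^(3) ≈ -20.0855.

-20.0855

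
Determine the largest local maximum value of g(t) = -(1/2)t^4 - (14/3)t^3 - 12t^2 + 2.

2

g'(t) = -2t^3 - 14t^2 - 24t. Setting g'(t) = 0 gives t ∈ {-4, -3, 0}.
Second-derivative test with g''(t) = -6t^2 - 28t - 24: g''(-4) = -8 < 0 ⇒ local maximum; g''(-3) = 6 > 0 ⇒ local minimum; g''(0) = -24 < 0 ⇒ local maximum.
So the largest local maximum value is g(0) = 2.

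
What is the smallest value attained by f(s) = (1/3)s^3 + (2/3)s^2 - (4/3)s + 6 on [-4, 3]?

2/3

The derivative is s^2 + (4/3)s - 4/3, which vanishes at s = -2 and s = 2/3.
Candidates: f(-4) = 2/3; f(-2) = 26/3; f(2/3) = 446/81; f(3) = 17.
So the minimum is f(-4) = 2/3.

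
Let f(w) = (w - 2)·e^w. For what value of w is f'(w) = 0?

1

f'(w) = 1·e^w + (w - 2)·1·e^w = (w - 1)·e^w. Since e^w > 0, the only critical point is w = 1.
f''(1) has the same sign as 1 > 0, so this is a local minimum.
f(1) = (-1)·e^(1) ≈ -2.7183.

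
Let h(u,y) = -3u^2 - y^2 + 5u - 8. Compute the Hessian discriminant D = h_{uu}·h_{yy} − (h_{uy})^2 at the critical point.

∂h/∂u = -6u + 5 = 0 and ∂h/∂y = -2y = 0, so (u, y) = (5/6, 0).
The Hessian has h_{uu} = -6, h_{yy} = -2, h_{uy} = 0, giving D = 12 > 0 with h_{uu} < 0, so the point is a local maximum.
D = (-6)·(-2) − (0)^2 = 12.

12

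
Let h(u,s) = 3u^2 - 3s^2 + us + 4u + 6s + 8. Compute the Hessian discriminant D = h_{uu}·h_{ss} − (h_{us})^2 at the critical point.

-37

∂h/∂u = 6u + s + 4 = 0 and ∂h/∂s = u - 6s + 6 = 0, so (u, s) = (-30/37, 32/37).
The Hessian has h_{uu} = 6, h_{ss} = -6, h_{us} = 1, giving D = -37 < 0, so the point is a saddle point.
D = (6)·(-6) − (1)^2 = -37.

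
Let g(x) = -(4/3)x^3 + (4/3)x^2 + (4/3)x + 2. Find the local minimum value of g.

142/81

g'(x) = -4x^2 + (8/3)x + 4/3. Setting g'(x) = 0 gives x ∈ {-1/3, 1}.
Since g''(x) = -8x + 8/3, we get g''(-1/3) = 16/3 > 0 ⇒ local minimum; g''(1) = -16/3 < 0 ⇒ local maximum.
So the local minimum value is g(-1/3) = 142/81.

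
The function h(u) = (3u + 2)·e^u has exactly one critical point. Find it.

-5/3

h'(u) = 3·e^u + (3u + 2)·1·e^u = (3u + 5)·e^u. Since e^u > 0, the only critical point is u = -5/3.
h''(-5/3) has the same sign as 3 > 0, so this is a local minimum.
h(-5/3) = (-3)·e^(-5/3) ≈ -0.5666.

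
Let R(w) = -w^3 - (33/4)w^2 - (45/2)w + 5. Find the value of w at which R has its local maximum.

-5/2

Critical points: R'(w) = -3w^2 - (33/2)w - 45/2 vanishes at w = -3, -5/2.
Second-derivative test with R''(w) = -6w - 33/2: R''(-3) = 3/2 > 0 ⇒ local minimum; R''(-5/2) = -3/2 < 0 ⇒ local maximum.
The local maximum is R(-5/2) = 405/16.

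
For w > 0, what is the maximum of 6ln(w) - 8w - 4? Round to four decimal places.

-11.7261

P'(w) = 6/w − 8 = 0 gives w = 3/4.
P''(w) = -6/w², which is negative for w > 0, so this is a local maximum.
P(3/4) = 6·ln(3/4) - 6 - 4 ≈ -11.7261.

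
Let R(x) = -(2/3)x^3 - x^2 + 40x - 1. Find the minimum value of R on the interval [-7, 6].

-428/3

Differentiating, R'(x) = -2x^2 - 2x + 40; which vanishes at x = -5 and x = 4.
Candidates: R(-7) = -304/3; R(-5) = -428/3; R(4) = 301/3; R(6) = 59.
So the minimum is R(-5) = -428/3.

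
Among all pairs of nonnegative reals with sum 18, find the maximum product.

With x + y = 18, the product is P(x) = x(18 − x).
P'(x) = 18 − 2x = 0 gives x = 9; P'' = −2 < 0, so this is the maximum.
P = 9·9 = 81.

81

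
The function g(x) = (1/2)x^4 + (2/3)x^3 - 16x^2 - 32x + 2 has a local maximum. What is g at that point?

107/6

g'(x) = 2x^3 + 2x^2 - 32x - 32 = 0 at x = -4, -1, 4.
Second-derivative test with g''(x) = 6x^2 + 4x - 32: g''(-4) = 48 > 0 ⇒ local minimum; g''(-1) = -30 < 0 ⇒ local maximum; g''(4) = 80 > 0 ⇒ local minimum.
Thus g has its local maximum at x = -1, with value 107/6.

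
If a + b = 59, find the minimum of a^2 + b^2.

3481/2

With a + b = 59, a^2 + b^2 = a^2 + (59 − a)^2.
The derivative 2a − 2(59 − a) = 4a − 118 vanishes at a = 59/2; second derivative 4 > 0, a minimum.
The minimum is 2·(59/2)^2 = 3481/2.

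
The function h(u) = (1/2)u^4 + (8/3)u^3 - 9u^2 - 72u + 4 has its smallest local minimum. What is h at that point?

h'(u) = 2u^3 + 8u^2 - 18u - 72. Setting h'(u) = 0 gives u ∈ {-4, -3, 3}.
Since h''(u) = 6u^2 + 16u - 18, we get h''(-4) = 14 > 0 ⇒ local minimum; h''(-3) = -12 < 0 ⇒ local maximum; h''(3) = 84 > 0 ⇒ local minimum.
So the smallest local minimum value is h(3) = -361/2.

-361/2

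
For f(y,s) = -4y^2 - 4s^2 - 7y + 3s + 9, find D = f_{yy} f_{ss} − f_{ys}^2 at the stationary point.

∂f/∂y = -8y - 7 = 0 and ∂f/∂s = -8s + 3 = 0, so (y, s) = (-7/8, 3/8).
The Hessian has f_{yy} = -8, f_{ss} = -8, f_{ys} = 0, giving D = 64 > 0 with f_{yy} < 0, so the point is a local maximum.
D = (-8)·(-8) − (0)^2 = 64.

64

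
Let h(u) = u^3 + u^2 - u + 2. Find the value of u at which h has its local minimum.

1/3

Critical points: h'(u) = 3u^2 + 2u - 1 vanishes at u = -1, 1/3.
Since h''(u) = 6u + 2, we get h''(-1) = -4 < 0 ⇒ local maximum; h''(1/3) = 4 > 0 ⇒ local minimum.
The local minimum is h(1/3) = 49/27.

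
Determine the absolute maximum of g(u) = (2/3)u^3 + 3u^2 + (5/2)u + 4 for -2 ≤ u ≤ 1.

61/6

Differentiating, g'(u) = 2u^2 + 6u + 5/2; whose only zero in [-2, 1] is u = -1/2.
Compare values at every candidate in [-2, 1]: g(-2) = 17/3,  g(-1/2) = 41/12,  g(1) = 61/6.
So the maximum is g(1) = 61/6.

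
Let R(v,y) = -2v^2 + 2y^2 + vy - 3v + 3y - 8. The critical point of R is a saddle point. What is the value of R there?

∂R/∂v = -4v + y - 3 = 0 and ∂R/∂y = v + 4y + 3 = 0, so (v, y) = (-15/17, -9/17).
The Hessian has R_{vv} = -4, R_{yy} = 4, R_{vy} = 1, giving D = -17 < 0, so the point is a saddle point.
R(-15/17, -9/17) = -127/17.

-127/17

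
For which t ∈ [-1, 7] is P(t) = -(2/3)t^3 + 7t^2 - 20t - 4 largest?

-1

The derivative is -2t^2 + 14t - 20, which vanishes at t = 2 and t = 5.
Candidates: P(-1) = 71/3,  P(2) = -64/3,  P(5) = -37/3,  P(7) = -89/3.
So the maximum is P(-1) = 71/3.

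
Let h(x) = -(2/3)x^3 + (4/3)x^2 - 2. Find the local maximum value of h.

-98/81

Critical points: h'(x) = -2x^2 + (8/3)x vanishes at x = 0, 4/3.
Since h''(x) = -4x + 8/3, we get h''(0) = 8/3 > 0 ⇒ local minimum; h''(4/3) = -8/3 < 0 ⇒ local maximum.
Thus h has its local maximum at x = 4/3, with value -98/81.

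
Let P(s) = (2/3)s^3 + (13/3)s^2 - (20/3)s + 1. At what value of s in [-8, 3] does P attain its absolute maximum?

The derivative is 2s^2 + (26/3)s - 20/3, which vanishes at s = -5 and s = 2/3.
Compare values at every candidate in [-8, 3]: P(-8) = -29/3, P(-5) = 178/3, P(2/3) = -107/81, P(3) = 38.
So the maximum is P(-5) = 178/3.

-5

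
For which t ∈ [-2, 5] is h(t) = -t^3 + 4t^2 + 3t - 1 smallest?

h'(t) = -3t^2 + 8t + 3, which vanishes at t = -1/3 and t = 3.
Candidates: h(-2) = 17; h(-1/3) = -41/27; h(3) = 17; h(5) = -11.
So the minimum is h(5) = -11.

5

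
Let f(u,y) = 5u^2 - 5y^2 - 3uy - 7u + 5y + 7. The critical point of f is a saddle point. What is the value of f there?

538/109

∂f/∂u = 10u - 3y - 7 = 0 and ∂f/∂y = -3u - 10y + 5 = 0, so (u, y) = (85/109, 29/109).
The Hessian has f_{uu} = 10, f_{yy} = -10, f_{uy} = -3, giving D = -109 < 0, so the point is a saddle point.
f(85/109, 29/109) = 538/109.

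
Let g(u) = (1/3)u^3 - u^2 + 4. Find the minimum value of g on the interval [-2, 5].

-8/3

g'(u) = u^2 - 2u, which vanishes at u = 0 and u = 2.
Evaluating at the critical points and endpoints: g(-2) = -8/3, g(0) = 4, g(2) = 8/3, g(5) = 62/3.
So the minimum is g(-2) = -8/3.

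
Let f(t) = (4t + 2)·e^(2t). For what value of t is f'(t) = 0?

-1

By the product rule, f'(t) = (8t + 8)·e^(2t). Since e^(2t) > 0, the only critical point is t = -1.
f''(-1) has the same sign as 8 > 0, so this is a local minimum.
f(-1) = (-2)·e^(-2) ≈ -0.2707.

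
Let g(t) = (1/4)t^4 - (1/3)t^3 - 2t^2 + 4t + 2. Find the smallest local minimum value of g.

-22/3

g'(t) = t^3 - t^2 - 4t + 4. Setting g'(t) = 0 gives t ∈ {-2, 1, 2}.
Since g''(t) = 3t^2 - 2t - 4, we get g''(-2) = 12 > 0 ⇒ local minimum; g''(1) = -3 < 0 ⇒ local maximum; g''(2) = 4 > 0 ⇒ local minimum.
Thus g has its smallest local minimum at t = -2, with value -22/3.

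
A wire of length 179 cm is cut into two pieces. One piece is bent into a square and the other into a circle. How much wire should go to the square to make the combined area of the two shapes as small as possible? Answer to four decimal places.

Let x be the length used for the square. Square side x/4; circle radius (179−x)/(2π).
A(x) = (x/4)² + π·((179−x)/(2π))² = x²/16 + (179−x)²/(4π) for 0 ≤ x ≤ 179. A'(x) = x/8 − (179−x)/(2π) = 0 gives x = 4·179/(π+4) ≈ 100.2577.
A'' = 1/8 + 1/(2π) > 0, so this gives the minimum combined area; x ≈ 100.2577 cm to the square.

100.2577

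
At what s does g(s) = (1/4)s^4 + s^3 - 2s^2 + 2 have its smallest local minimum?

Critical points: g'(s) = s^3 + 3s^2 - 4s vanishes at s = -4, 0, 1.
Second-derivative test with g''(s) = 3s^2 + 6s - 4: g''(-4) = 20 > 0 ⇒ local minimum; g''(0) = -4 < 0 ⇒ local maximum; g''(1) = 5 > 0 ⇒ local minimum.
The smallest local minimum is g(-4) = -30.

-4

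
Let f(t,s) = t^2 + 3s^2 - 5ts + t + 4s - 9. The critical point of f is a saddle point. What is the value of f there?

∂f/∂t = 2t - 5s + 1 = 0 and ∂f/∂s = -5t + 6s + 4 = 0, so (t, s) = (2, 1).
The Hessian has f_{tt} = 2, f_{ss} = 6, f_{ts} = -5, giving D = -13 < 0, so the point is a saddle point.
f(2, 1) = -6.

-6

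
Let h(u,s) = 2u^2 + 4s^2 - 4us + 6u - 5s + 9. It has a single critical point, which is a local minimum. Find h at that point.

∂h/∂u = 4u - 4s + 6 = 0 and ∂h/∂s = -4u + 8s - 5 = 0, so (u, s) = (-7/4, -1/4).
The Hessian has h_{uu} = 4, h_{ss} = 8, h_{us} = -4, giving D = 16 > 0 with h_{uu} > 0, so the point is a local minimum.
h(-7/4, -1/4) = 35/8.

35/8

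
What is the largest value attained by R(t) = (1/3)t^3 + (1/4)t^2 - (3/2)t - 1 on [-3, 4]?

55/3

R'(t) = t^2 + (1/2)t - 3/2, which vanishes at t = -3/2 and t = 1.
Evaluating at the critical points and endpoints: R(-3) = -13/4; R(-3/2) = 11/16; R(1) = -23/12; R(4) = 55/3.
Hence the absolute maximum is 55/3 at t = 4.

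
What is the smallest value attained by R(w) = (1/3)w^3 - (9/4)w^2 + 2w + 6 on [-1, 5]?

-2/3

R'(w) = w^2 - (9/2)w + 2, which vanishes at w = 1/2 and w = 4.
Candidates: R(-1) = 17/12; R(1/2) = 311/48; R(4) = -2/3; R(5) = 17/12.
Hence the absolute minimum is -2/3 at w = 4.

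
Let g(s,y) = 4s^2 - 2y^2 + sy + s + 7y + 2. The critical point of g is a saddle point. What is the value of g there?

23/3

∂g/∂s = 8s + y + 1 = 0 and ∂g/∂y = s - 4y + 7 = 0, so (s, y) = (-1/3, 5/3).
The Hessian has g_{ss} = 8, g_{yy} = -4, g_{sy} = 1, giving D = -33 < 0, so the point is a saddle point.
g(-1/3, 5/3) = 23/3.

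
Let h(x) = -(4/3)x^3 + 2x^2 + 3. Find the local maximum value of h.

11/3

h'(x) = -4x^2 + 4x = 0 at x = 0, 1.
h''(x) = -8x + 4. h''(0) = 4 > 0 ⇒ local minimum; h''(1) = -4 < 0 ⇒ local maximum.
The local maximum is h(1) = 11/3.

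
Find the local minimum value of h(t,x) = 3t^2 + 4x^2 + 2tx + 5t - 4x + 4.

∂h/∂t = 6t + 2x + 5 = 0 and ∂h/∂x = 2t + 8x - 4 = 0, so (t, x) = (-12/11, 17/22).
The Hessian has h_{tt} = 6, h_{xx} = 8, h_{tx} = 2, giving D = 44 > 0 with h_{tt} > 0, so the point is a local minimum.
h(-12/11, 17/22) = -3/11.

-3/11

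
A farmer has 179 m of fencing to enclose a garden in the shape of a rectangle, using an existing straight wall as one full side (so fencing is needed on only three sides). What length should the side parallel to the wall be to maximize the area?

179/2

Let the sides perpendicular to the wall have length x and the parallel side y, so 2x + y = 179 and the area is A = xy = x(179 − 2x).
A'(x) = 179 − 4x = 0 gives x = 179/4, and A''(x) = −4 < 0 confirms a maximum.
Then y = 179 − 2·179/4 = 179/2 and A = 32041/8.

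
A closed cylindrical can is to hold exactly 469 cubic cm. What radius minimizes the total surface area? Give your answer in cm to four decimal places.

With radius r and height h, πr²h = 469 so h = 469/(πr²), and S(r) = 2πr² + 2πrh = 2πr² + 2·469/r.
S'(r) = 4πr − 2·469/r² = 0 ⇒ r³ = 469/(2π), so r ≈ 4.2105 and h = 2r ≈ 8.4209.
S''(r) = 4π + 4·469/r³ > 0, so this is the minimum; S ≈ 334.1667.

4.2105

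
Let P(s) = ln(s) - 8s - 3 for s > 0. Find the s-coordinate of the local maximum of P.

1/8

P'(s) = 1/s − 8 = 0 gives s = 1/8.
P''(s) = -1/s², which is negative for s > 0, so this is a local maximum.
P(1/8) = 1·ln(1/8) - 1 - 3 ≈ -6.0794.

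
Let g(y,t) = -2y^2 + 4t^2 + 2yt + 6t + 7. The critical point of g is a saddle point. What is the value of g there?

5

∂g/∂y = -4y + 2t = 0 and ∂g/∂t = 2y + 8t + 6 = 0, so (y, t) = (-1/3, -2/3).
The Hessian has g_{yy} = -4, g_{tt} = 8, g_{yt} = 2, giving D = -36 < 0, so the point is a saddle point.
g(-1/3, -2/3) = 5.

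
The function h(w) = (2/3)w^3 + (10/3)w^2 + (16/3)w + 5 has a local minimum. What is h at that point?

181/81

h'(w) = 2w^2 + (20/3)w + 16/3 = 0 at w = -2, -4/3.
Second-derivative test with h''(w) = 4w + 20/3: h''(-2) = -4/3 < 0 ⇒ local maximum; h''(-4/3) = 4/3 > 0 ⇒ local minimum.
The local minimum is h(-4/3) = 181/81.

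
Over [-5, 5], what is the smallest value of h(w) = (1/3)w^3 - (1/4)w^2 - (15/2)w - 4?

Differentiating, h'(w) = w^2 - (1/2)w - 15/2; which vanishes at w = -5/2 and w = 3.
Candidates: h(-5) = -173/12; h(-5/2) = 383/48; h(3) = -79/4; h(5) = -73/12.
The minimum over the interval is -79/4, attained at w = 3.

-79/4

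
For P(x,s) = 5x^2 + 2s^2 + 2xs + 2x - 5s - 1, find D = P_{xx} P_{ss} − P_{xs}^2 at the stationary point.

36

∂P/∂x = 10x + 2s + 2 = 0 and ∂P/∂s = 2x + 4s - 5 = 0, so (x, s) = (-1/2, 3/2).
The Hessian has P_{xx} = 10, P_{ss} = 4, P_{xs} = 2, giving D = 36 > 0 with P_{xx} > 0, so the point is a local minimum.
D = (10)·(4) − (2)^2 = 36.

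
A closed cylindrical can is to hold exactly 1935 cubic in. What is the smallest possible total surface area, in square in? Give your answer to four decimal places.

859.6108

With radius r and height h, πr²h = 1935 so h = 1935/(πr²), and S(r) = 2πr² + 2πrh = 2πr² + 2·1935/r.
S'(r) = 4πr − 2·1935/r² = 0 ⇒ r³ = 1935/(2π), so r ≈ 6.7531 and h = 2r ≈ 13.5061.
S''(r) = 4π + 4·1935/r³ > 0, so this is the minimum; S ≈ 859.6108.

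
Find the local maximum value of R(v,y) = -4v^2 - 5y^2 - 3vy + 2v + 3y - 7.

-459/71

∂R/∂v = -8v - 3y + 2 = 0 and ∂R/∂y = -3v - 10y + 3 = 0, so (v, y) = (11/71, 18/71).
The Hessian has R_{vv} = -8, R_{yy} = -10, R_{vy} = -3, giving D = 71 > 0 with R_{vv} < 0, so the point is a local maximum.
R(11/71, 18/71) = -459/71.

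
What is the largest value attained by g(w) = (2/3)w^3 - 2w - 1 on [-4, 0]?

Differentiating, g'(w) = 2w^2 - 2; whose only zero in [-4, 0] is w = -1.
Evaluating at the critical points and endpoints: g(-4) = -107/3; g(-1) = 1/3; g(0) = -1.
Hence the absolute maximum is 1/3 at w = -1.

1/3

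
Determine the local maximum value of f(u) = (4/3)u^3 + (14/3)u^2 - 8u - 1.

f'(u) = 4u^2 + (28/3)u - 8 = 0 at u = -3, 2/3.
Second-derivative test with f''(u) = 8u + 28/3: f''(-3) = -44/3 < 0 ⇒ local maximum; f''(2/3) = 44/3 > 0 ⇒ local minimum.
The local maximum is f(-3) = 29.

29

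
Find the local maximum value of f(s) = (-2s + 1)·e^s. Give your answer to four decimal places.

By the product rule, f'(s) = (-2s - 1)·e^s. Since e^s > 0, the only critical point is s = -1/2.
f''(-1/2) has the same sign as -2 < 0, so this is a local maximum.
f(-1/2) = (2)·e^(-1/2) ≈ 1.2131.

1.2131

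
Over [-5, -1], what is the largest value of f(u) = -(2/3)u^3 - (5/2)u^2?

The derivative is -2u^2 - 5u, whose only zero in [-5, -1] is u = -5/2.
Compare values at every candidate in [-5, -1]: f(-5) = 125/6,  f(-5/2) = -125/24,  f(-1) = -11/6.
Hence the absolute maximum is 125/6 at u = -5.

125/6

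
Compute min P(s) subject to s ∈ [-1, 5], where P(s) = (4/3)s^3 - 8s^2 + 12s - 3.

Differentiating, P'(s) = 4s^2 - 16s + 12; which vanishes at s = 1 and s = 3.
Evaluating at the critical points and endpoints: P(-1) = -73/3,  P(1) = 7/3,  P(3) = -3,  P(5) = 71/3.
So the minimum is P(-1) = -73/3.

-73/3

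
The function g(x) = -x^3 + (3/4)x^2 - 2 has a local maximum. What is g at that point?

-31/16

g'(x) = -3x^2 + (3/2)x. Setting g'(x) = 0 gives x ∈ {0, 1/2}.
Since g''(x) = -6x + 3/2, we get g''(0) = 3/2 > 0 ⇒ local minimum; g''(1/2) = -3/2 < 0 ⇒ local maximum.
So the local maximum value is g(1/2) = -31/16.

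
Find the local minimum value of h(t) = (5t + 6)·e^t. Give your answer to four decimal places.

h'(t) = 5·e^t + (5t + 6)·1·e^t = (5t + 11)·e^t. Since e^t > 0, the only critical point is t = -11/5.
h''(-11/5) has the same sign as 5 > 0, so this is a local minimum.
h(-11/5) = (-5)·e^(-11/5) ≈ -0.5540.

-0.5540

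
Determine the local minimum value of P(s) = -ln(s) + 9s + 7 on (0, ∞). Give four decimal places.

P'(s) = -1/s + 9 = 0 gives s = 1/9.
P''(s) = 1/s², which is positive for s > 0, so this is a local minimum.
P(1/9) = -1·ln(1/9) + 1 + 7 ≈ 10.1972.

10.1972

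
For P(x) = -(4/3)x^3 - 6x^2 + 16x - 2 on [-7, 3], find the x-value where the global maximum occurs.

-7

The derivative is -4x^2 - 12x + 16, which vanishes at x = -4 and x = 1.
Candidates: P(-7) = 148/3; P(-4) = -230/3; P(1) = 20/3; P(3) = -44.
Hence the absolute maximum is 148/3 at x = -7.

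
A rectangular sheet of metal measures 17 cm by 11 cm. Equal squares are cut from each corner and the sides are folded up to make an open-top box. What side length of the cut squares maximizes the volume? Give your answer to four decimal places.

2.1778

With cut size x, the volume is V(x) = x(17 − 2x)(11 − 2x) for 0 < x < 5.5.
V'(x) = 12x^2 − 112x + 187. Setting V'(x) = 0 gives x ≈ 2.1778 (the root in (0, 5.5)).
V''(x) = 24x − 112 is negative there, so this is the maximum; V ≈ 182.9667.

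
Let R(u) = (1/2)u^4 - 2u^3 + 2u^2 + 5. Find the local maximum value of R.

11/2

R'(u) = 2u^3 - 6u^2 + 4u. Setting R'(u) = 0 gives u ∈ {0, 1, 2}.
Second-derivative test with R''(u) = 6u^2 - 12u + 4: R''(0) = 4 > 0 ⇒ local minimum; R''(1) = -2 < 0 ⇒ local maximum; R''(2) = 4 > 0 ⇒ local minimum.
The local maximum is R(1) = 11/2.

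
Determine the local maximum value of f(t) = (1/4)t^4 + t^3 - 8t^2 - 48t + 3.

273/4

Critical points: f'(t) = t^3 + 3t^2 - 16t - 48 vanishes at t = -4, -3, 4.
f''(t) = 3t^2 + 6t - 16. f''(-4) = 8 > 0 ⇒ local minimum; f''(-3) = -7 < 0 ⇒ local maximum; f''(4) = 56 > 0 ⇒ local minimum.
So the local maximum value is f(-3) = 273/4.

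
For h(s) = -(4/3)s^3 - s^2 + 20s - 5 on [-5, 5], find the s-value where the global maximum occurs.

-5

h'(s) = -4s^2 - 2s + 20, which vanishes at s = -5/2 and s = 2.
Evaluating at the critical points and endpoints: h(-5) = 110/3,  h(-5/2) = -485/12,  h(2) = 61/3,  h(5) = -290/3.
The maximum over the interval is 110/3, attained at s = -5.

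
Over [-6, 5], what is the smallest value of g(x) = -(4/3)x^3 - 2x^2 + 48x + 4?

Differentiating, g'(x) = -4x^2 - 4x + 48; which vanishes at x = -4 and x = 3.
Evaluating at the critical points and endpoints: g(-6) = -68; g(-4) = -404/3; g(3) = 94; g(5) = 82/3.
Hence the absolute minimum is -404/3 at x = -4.

-404/3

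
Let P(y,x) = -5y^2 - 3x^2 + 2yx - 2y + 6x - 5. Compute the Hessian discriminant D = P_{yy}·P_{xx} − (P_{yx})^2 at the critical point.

∂P/∂y = -10y + 2x - 2 = 0 and ∂P/∂x = 2y - 6x + 6 = 0, so (y, x) = (0, 1).
The Hessian has P_{yy} = -10, P_{xx} = -6, P_{yx} = 2, giving D = 56 > 0 with P_{yy} < 0, so the point is a local maximum.
D = (-10)·(-6) − (2)^2 = 56.

56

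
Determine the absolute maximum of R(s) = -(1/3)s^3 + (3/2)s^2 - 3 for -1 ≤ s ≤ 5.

3/2

The derivative is -s^2 + 3s, which vanishes at s = 0 and s = 3.
Evaluating at the critical points and endpoints: R(-1) = -7/6, R(0) = -3, R(3) = 3/2, R(5) = -43/6.
The maximum over the interval is 3/2, attained at s = 3.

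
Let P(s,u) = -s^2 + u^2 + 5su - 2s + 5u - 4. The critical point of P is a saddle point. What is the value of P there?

∂P/∂s = -2s + 5u - 2 = 0 and ∂P/∂u = 5s + 2u + 5 = 0, so (s, u) = (-1, 0).
The Hessian has P_{ss} = -2, P_{uu} = 2, P_{su} = 5, giving D = -29 < 0, so the point is a saddle point.
P(-1, 0) = -3.

-3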